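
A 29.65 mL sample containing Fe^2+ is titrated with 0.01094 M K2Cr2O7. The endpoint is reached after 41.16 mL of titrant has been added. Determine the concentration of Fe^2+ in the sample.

0.0911 M

n(K2Cr2O7) = 0.01094 x 0.04116 = 0.0004503 mol.
From the balanced equation, 1 mol K2Cr2O7 reacts with 6 mol Fe^2+, so n(Fe^2+) = 0.0004503 x 6/1 = 0.002702 mol.
[Fe^2+] = 0.002702 / 0.02965 L = 0.0911 M.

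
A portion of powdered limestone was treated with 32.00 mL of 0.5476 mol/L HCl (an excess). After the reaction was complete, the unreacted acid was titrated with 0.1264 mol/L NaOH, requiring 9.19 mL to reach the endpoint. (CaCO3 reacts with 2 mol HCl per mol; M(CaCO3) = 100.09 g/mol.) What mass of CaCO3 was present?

0.819 g

Total n(HCl) added = 0.5476 x 0.03200 = 0.01752 mol.
n(NaOH) used = 0.1264 x 0.009190 = 0.001162 mol, which equals the excess n(HCl).
So n(HCl) consumed by the sample = 0.01752 - 0.001162 = 0.01636 mol.
n(CaCO3) = 0.01636 / 2 = 0.008181 mol.
mass = 0.008181 mol x 100.09 g/mol = 0.819 g.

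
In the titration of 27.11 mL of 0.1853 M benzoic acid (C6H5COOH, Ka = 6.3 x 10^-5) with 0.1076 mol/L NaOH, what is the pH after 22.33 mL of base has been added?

4.16

Initial n(C6H5COOH) = 0.1853 x 0.02711 = 0.005023 mol.
n(NaOH) added = 0.1076 x 0.02233 = 0.002403 mol, converting that many moles of C6H5COOH to C6H5COO-.
Remaining n(C6H5COOH) = 0.002621 mol; n(C6H5COO-) = 0.002403 mol.
By Henderson-Hasselbalch, pH = pKa + log([A^-]/[HA]) = 4.20 + log(0.002403/0.002621) = 4.20 + (-0.04) = 4.16.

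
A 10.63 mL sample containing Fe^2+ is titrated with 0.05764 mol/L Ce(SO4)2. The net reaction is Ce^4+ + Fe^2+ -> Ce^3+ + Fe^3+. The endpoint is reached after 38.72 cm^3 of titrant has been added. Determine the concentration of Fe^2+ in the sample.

0.210 M

n(Ce(SO4)2) = 0.05764 x 0.03872 = 0.002232 mol.
From the balanced equation, 1 mol Ce(SO4)2 reacts with 1 mol Fe^2+, so n(Fe^2+) = 0.002232 x 1/1 = 0.002232 mol.
[Fe^2+] = 0.002232 / 0.01063 L = 0.210 M.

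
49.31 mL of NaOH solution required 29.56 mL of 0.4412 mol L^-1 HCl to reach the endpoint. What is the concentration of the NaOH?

n(HCl) delivered = 0.4412 x 0.02956 = 0.01304 mol.
For a 1:1 reaction, n(NaOH) = 0.01304 mol.
[NaOH] = 0.01304 mol / 0.04931 L = 0.264 M.

0.264 M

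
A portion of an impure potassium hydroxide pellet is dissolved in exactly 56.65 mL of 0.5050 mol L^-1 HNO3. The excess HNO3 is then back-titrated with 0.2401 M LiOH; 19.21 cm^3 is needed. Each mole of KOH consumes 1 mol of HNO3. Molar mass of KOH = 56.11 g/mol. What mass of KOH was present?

Total n(HNO3) added = 0.5050 x 0.05665 = 0.02861 mol.
n(LiOH) used = 0.2401 x 0.01921 = 0.004612 mol, which equals the excess n(HNO3).
So n(HNO3) consumed by the sample = 0.02861 - 0.004612 = 0.02400 mol.
n(KOH) = 0.02400 / 1 = 0.02400 mol.
mass = 0.02400 mol x 56.11 g/mol = 1.35 g.

1.35 g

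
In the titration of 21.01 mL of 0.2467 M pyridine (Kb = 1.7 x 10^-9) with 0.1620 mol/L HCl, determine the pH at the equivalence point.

3.12

n(C5H5N) = 0.2467 x 0.02101 = 0.005183 mol; V(HCl) at equivalence = 0.005183/0.1620 = 0.03199 L.
At equivalence the base is fully converted to C5H5NH+; total volume = 0.05300 L, so [C5H5NH+] = 0.005183/0.05300 = 0.09779 M.
Ka(C5H5NH+) = Kw/Kb = 1.0e-14 / 1.7 x 10^-9 = 5.88e-6.
[H^+] = sqrt(Ka x [C5H5NH+]) = sqrt(5.88e-6 x 0.09779) = 0.000758 M.
pH = -log(0.000758) = 3.12.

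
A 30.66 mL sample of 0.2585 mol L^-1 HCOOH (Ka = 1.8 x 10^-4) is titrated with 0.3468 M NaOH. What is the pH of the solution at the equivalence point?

n(HCOOH) = 0.2585 x 0.03066 = 0.007926 mol; V(NaOH) at equivalence = 0.007926/0.3468 = 0.02285 L.
At equivalence all the acid is converted to HCOO-; total volume = 0.03066 + 0.02285 = 0.05351 L, so [HCOO-] = 0.007926/0.05351 = 0.1481 M.
Kb = Kw/Ka = 1.0e-14 / 1.8 x 10^-4 = 5.56e-11.
[OH^-] = sqrt(Kb x [HCOO-]) = sqrt(5.56e-11 x 0.1481) = 2.87e-6 M.
pOH = 5.54, so pH = 14.00 - 5.54 = 8.46.

8.46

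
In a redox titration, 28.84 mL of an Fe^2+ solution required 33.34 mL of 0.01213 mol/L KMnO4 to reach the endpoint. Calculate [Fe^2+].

0.0701 M

n(KMnO4) = 0.01213 x 0.03334 = 0.0004044 mol.
From the balanced equation, 1 mol KMnO4 reacts with 5 mol Fe^2+, so n(Fe^2+) = 0.0004044 x 5/1 = 0.002022 mol.
[Fe^2+] = 0.002022 / 0.02884 L = 0.0701 M.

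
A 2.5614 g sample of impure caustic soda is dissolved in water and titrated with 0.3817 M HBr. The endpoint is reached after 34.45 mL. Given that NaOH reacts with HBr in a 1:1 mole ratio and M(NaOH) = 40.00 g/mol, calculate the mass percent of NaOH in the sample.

n(HBr) = 0.3817 x 0.03445 = 0.01315 mol.
n(NaOH) = 0.01315 / 1 = 0.01315 mol.
mass of NaOH = 0.01315 x 40.00 = 0.5260 g.
% purity = 0.5260 / 2.5614 x 100 = 20.5%.

20.5%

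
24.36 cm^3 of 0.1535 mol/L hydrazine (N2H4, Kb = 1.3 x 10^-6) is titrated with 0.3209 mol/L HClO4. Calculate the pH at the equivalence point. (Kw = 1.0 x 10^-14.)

4.55

n(N2H4) = 0.1535 x 0.02436 = 0.003739 mol; V(HClO4) at equivalence = 0.003739/0.3209 = 0.01165 L.
At equivalence the base is fully converted to N2H5+; total volume = 0.03601 L, so [N2H5+] = 0.003739/0.03601 = 0.1038 M.
Ka(N2H5+) = Kw/Kb = 1.0e-14 / 1.3 x 10^-6 = 7.69e-9.
[H^+] = sqrt(Ka x [N2H5+]) = sqrt(7.69e-9 x 0.1038) = 2.83e-5 M.
pH = -log(2.83e-5) = 4.55.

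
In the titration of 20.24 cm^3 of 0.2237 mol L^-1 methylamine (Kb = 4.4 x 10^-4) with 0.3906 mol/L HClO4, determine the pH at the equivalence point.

5.75

n(CH3NH2) = 0.2237 x 0.02024 = 0.004528 mol; V(HClO4) at equivalence = 0.004528/0.3906 = 0.01159 L.
At equivalence the base is fully converted to CH3NH3+; total volume = 0.03183 L, so [CH3NH3+] = 0.004528/0.03183 = 0.1422 M.
Ka(CH3NH3+) = Kw/Kb = 1.0e-14 / 4.4 x 10^-4 = 2.27e-11.
[H^+] = sqrt(Ka x [CH3NH3+]) = sqrt(2.27e-11 x 0.1422) = 1.80e-6 M.
pH = -log(1.80e-6) = 5.75.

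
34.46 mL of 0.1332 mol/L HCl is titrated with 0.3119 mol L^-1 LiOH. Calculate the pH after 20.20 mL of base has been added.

n(acid) = 0.1332 x 0.03446 = 0.004590 mol; n(LiOH) added = 0.3119 x 0.02020 = 0.006300 mol.
Base is in excess by 0.006300 - 0.004590 = 0.001710 mol in a total volume of 0.05466 L.
[OH^-] = 0.001710/0.05466 = 0.03129 M, so pOH = 1.50 and pH = 14.00 - 1.50 = 12.50.

12.50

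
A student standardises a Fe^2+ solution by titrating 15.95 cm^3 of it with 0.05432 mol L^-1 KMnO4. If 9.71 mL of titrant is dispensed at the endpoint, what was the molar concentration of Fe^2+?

0.165 M

n(KMnO4) = 0.05432 x 0.009710 = 0.0005274 mol.
From the balanced equation, 1 mol KMnO4 reacts with 5 mol Fe^2+, so n(Fe^2+) = 0.0005274 x 5/1 = 0.002637 mol.
[Fe^2+] = 0.002637 / 0.01595 L = 0.165 M.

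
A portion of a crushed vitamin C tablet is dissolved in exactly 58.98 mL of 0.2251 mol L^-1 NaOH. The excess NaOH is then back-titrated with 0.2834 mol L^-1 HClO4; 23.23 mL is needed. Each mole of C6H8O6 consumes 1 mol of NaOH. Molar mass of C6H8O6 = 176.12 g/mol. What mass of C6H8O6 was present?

Total n(NaOH) added = 0.2251 x 0.05898 = 0.01328 mol.
n(HClO4) used = 0.2834 x 0.02323 = 0.006583 mol, which equals the excess n(NaOH).
So n(NaOH) consumed by the sample = 0.01328 - 0.006583 = 0.006693 mol.
n(C6H8O6) = 0.006693 / 1 = 0.006693 mol.
mass = 0.006693 mol x 176.12 g/mol = 1.18 g.

1.18 g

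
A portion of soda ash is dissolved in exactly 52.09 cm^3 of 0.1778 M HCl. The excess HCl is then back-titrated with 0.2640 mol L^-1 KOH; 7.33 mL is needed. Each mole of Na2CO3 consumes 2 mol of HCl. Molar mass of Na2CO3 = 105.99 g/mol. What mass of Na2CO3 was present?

Total n(HCl) added = 0.1778 x 0.05209 = 0.009262 mol.
n(KOH) used = 0.2640 x 0.007330 = 0.001935 mol, which equals the excess n(HCl).
So n(HCl) consumed by the sample = 0.009262 - 0.001935 = 0.007326 mol.
n(Na2CO3) = 0.007326 / 2 = 0.003663 mol.
mass = 0.003663 mol x 105.99 g/mol = 0.388 g.

0.388 g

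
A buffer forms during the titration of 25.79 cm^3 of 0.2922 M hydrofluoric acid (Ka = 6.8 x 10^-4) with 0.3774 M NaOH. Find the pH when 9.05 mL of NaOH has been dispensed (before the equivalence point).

Initial n(HF) = 0.2922 x 0.02579 = 0.007536 mol.
n(NaOH) added = 0.3774 x 0.009050 = 0.003415 mol, converting that many moles of HF to F-.
Remaining n(HF) = 0.004120 mol; n(F-) = 0.003415 mol.
By Henderson-Hasselbalch, pH = pKa + log([A^-]/[HA]) = 3.17 + log(0.003415/0.004120) = 3.17 + (-0.08) = 3.09.

3.09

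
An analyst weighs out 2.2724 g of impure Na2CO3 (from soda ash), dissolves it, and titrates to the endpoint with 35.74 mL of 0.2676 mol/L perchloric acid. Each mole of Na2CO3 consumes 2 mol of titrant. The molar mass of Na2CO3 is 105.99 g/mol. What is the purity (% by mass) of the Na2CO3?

22.3%

n(HClO4) = 0.2676 x 0.03574 = 0.009564 mol.
n(Na2CO3) = 0.009564 / 2 = 0.004782 mol.
mass of Na2CO3 = 0.004782 x 105.99 = 0.5068 g.
% purity = 0.5068 / 2.2724 x 100 = 22.3%.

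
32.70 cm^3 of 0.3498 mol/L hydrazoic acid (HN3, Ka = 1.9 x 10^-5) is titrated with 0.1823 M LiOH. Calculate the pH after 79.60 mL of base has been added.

n(acid) = 0.3498 x 0.03270 = 0.01144 mol; n(LiOH) added = 0.1823 x 0.07960 = 0.01451 mol.
Base is in excess by 0.01451 - 0.01144 = 0.003073 mol in a total volume of 0.1123 L.
[OH^-] = 0.003073/0.1123 = 0.02736 M, so pOH = 1.56 and pH = 14.00 - 1.56 = 12.44.

12.44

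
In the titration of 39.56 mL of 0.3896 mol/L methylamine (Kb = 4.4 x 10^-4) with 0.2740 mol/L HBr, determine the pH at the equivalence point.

n(CH3NH2) = 0.3896 x 0.03956 = 0.01541 mol; V(HBr) at equivalence = 0.01541/0.2740 = 0.05625 L.
At equivalence the base is fully converted to CH3NH3+; total volume = 0.09581 L, so [CH3NH3+] = 0.01541/0.09581 = 0.1609 M.
Ka(CH3NH3+) = Kw/Kb = 1.0e-14 / 4.4 x 10^-4 = 2.27e-11.
[H^+] = sqrt(Ka x [CH3NH3+]) = sqrt(2.27e-11 x 0.1609) = 1.91e-6 M.
pH = -log(1.91e-6) = 5.72.

5.72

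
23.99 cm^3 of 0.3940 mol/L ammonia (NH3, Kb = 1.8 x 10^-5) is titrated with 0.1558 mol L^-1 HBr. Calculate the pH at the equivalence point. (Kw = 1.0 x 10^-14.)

5.10

n(NH3) = 0.3940 x 0.02399 = 0.009452 mol; V(HBr) at equivalence = 0.009452/0.1558 = 0.06067 L.
At equivalence the base is fully converted to NH4+; total volume = 0.08466 L, so [NH4+] = 0.009452/0.08466 = 0.1117 M.
Ka(NH4+) = Kw/Kb = 1.0e-14 / 1.8 x 10^-5 = 5.56e-10.
[H^+] = sqrt(Ka x [NH4+]) = sqrt(5.56e-10 x 0.1117) = 7.88e-6 M.
pH = -log(7.88e-6) = 5.10.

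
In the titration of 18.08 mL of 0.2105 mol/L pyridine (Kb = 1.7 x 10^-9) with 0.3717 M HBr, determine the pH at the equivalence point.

n(C5H5N) = 0.2105 x 0.01808 = 0.003806 mol; V(HBr) at equivalence = 0.003806/0.3717 = 0.01024 L.
At equivalence the base is fully converted to C5H5NH+; total volume = 0.02832 L, so [C5H5NH+] = 0.003806/0.02832 = 0.1344 M.
Ka(C5H5NH+) = Kw/Kb = 1.0e-14 / 1.7 x 10^-9 = 5.88e-6.
[H^+] = sqrt(Ka x [C5H5NH+]) = sqrt(5.88e-6 x 0.1344) = 0.000889 M.
pH = -log(0.000889) = 3.05.

3.05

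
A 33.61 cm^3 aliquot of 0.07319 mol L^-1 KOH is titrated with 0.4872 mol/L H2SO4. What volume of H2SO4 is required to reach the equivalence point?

2.52 mL

n(KOH) = 0.07319 mol/L x 0.03361 L = 0.002460 mol.
The neutralisation is 2 KOH : 1 H2SO4, so n(H2SO4) = 0.002460 x 1/2 = 0.001230 mol.
V(H2SO4) = 0.001230 / 0.4872 = 0.002525 L = 2.52 mL.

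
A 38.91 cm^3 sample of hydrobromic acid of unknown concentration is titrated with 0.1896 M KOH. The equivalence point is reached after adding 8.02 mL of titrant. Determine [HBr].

n(KOH) delivered = 0.1896 x 0.008020 = 0.001521 mol.
For a 1:1 reaction, n(HBr) = 0.001521 mol.
[HBr] = 0.001521 mol / 0.03891 L = 0.0391 M.

0.0391 M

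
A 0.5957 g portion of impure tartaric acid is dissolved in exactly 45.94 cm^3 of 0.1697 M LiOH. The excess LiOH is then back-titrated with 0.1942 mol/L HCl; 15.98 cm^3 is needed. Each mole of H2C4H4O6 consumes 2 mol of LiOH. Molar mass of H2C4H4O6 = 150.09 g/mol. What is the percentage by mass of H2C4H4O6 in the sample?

59.1%

Total n(LiOH) added = 0.1697 x 0.04594 = 0.007796 mol.
n(HCl) used = 0.1942 x 0.01598 = 0.003103 mol, which equals the excess n(LiOH).
So n(LiOH) consumed by the sample = 0.007796 - 0.003103 = 0.004693 mol.
n(H2C4H4O6) = 0.004693 / 2 = 0.002346 mol.
mass H2C4H4O6 = 0.002346 x 150.09 = 0.3522 g, so %H2C4H4O6 = 0.3522/0.5957 x 100 = 59.1%.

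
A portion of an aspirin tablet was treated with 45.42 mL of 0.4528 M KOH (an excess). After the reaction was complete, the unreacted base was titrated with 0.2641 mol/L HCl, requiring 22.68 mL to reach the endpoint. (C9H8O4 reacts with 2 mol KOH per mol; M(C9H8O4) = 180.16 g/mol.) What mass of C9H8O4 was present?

1.31 g

Total n(KOH) added = 0.4528 x 0.04542 = 0.02057 mol.
n(HCl) used = 0.2641 x 0.02268 = 0.005990 mol, which equals the excess n(KOH).
So n(KOH) consumed by the sample = 0.02057 - 0.005990 = 0.01458 mol.
n(C9H8O4) = 0.01458 / 2 = 0.007288 mol.
mass = 0.007288 mol x 180.16 g/mol = 1.31 g.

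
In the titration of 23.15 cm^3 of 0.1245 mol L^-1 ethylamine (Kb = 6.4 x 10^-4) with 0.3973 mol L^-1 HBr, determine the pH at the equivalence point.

5.91

n(C2H5NH2) = 0.1245 x 0.02315 = 0.002882 mol; V(HBr) at equivalence = 0.002882/0.3973 = 0.007254 L.
At equivalence the base is fully converted to C2H5NH3+; total volume = 0.03040 L, so [C2H5NH3+] = 0.002882/0.03040 = 0.09479 M.
Ka(C2H5NH3+) = Kw/Kb = 1.0e-14 / 6.4 x 10^-4 = 1.56e-11.
[H^+] = sqrt(Ka x [C2H5NH3+]) = sqrt(1.56e-11 x 0.09479) = 1.22e-6 M.
pH = -log(1.22e-6) = 5.91.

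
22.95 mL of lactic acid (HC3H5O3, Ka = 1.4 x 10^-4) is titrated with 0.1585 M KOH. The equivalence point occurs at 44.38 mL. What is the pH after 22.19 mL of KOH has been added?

22.19 mL is exactly half the equivalence volume (44.38/2), i.e. the half-equivalence point.
There, n(HA) = n(A^-), so pH = pKa = -log(1.4 x 10^-4) = 3.85.

3.85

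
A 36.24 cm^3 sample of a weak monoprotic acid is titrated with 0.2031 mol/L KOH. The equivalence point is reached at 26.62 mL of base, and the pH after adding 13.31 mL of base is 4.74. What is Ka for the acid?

13.31 mL is half of the equivalence volume, so this is the half-equivalence point where [HA] = [A^-].
At half-equivalence pH = pKa, so pKa = 4.74.
Ka = 10^(-4.74) = 1.8 x 10^-5.

1.8 x 10^-5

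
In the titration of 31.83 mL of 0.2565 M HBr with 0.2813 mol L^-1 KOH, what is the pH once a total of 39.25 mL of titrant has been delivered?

n(acid) = 0.2565 x 0.03183 = 0.008164 mol; n(KOH) added = 0.2813 x 0.03925 = 0.01104 mol.
Base is in excess by 0.01104 - 0.008164 = 0.002877 mol in a total volume of 0.07108 L.
[OH^-] = 0.002877/0.07108 = 0.04047 M, so pOH = 1.39 and pH = 14.00 - 1.39 = 12.61.

12.61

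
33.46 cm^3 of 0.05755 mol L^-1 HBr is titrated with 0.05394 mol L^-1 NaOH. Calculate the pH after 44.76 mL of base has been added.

n(acid) = 0.05755 x 0.03346 = 0.001926 mol; n(NaOH) added = 0.05394 x 0.04476 = 0.002414 mol.
Base is in excess by 0.002414 - 0.001926 = 0.0004887 mol in a total volume of 0.07822 L.
[OH^-] = 0.0004887/0.07822 = 0.006248 M, so pOH = 2.20 and pH = 14.00 - 2.20 = 11.80.

11.80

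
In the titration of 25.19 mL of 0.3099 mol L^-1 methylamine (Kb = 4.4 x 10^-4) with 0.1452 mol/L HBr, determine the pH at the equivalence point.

n(CH3NH2) = 0.3099 x 0.02519 = 0.007806 mol; V(HBr) at equivalence = 0.007806/0.1452 = 0.05376 L.
At equivalence the base is fully converted to CH3NH3+; total volume = 0.07895 L, so [CH3NH3+] = 0.007806/0.07895 = 0.09887 M.
Ka(CH3NH3+) = Kw/Kb = 1.0e-14 / 4.4 x 10^-4 = 2.27e-11.
[H^+] = sqrt(Ka x [CH3NH3+]) = sqrt(2.27e-11 x 0.09887) = 1.50e-6 M.
pH = -log(1.50e-6) = 5.82.

5.82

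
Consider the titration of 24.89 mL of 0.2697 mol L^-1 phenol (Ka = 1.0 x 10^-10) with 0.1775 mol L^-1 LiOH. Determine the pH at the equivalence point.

n(C6H5OH) = 0.2697 x 0.02489 = 0.006713 mol; V(LiOH) at equivalence = 0.006713/0.1775 = 0.03782 L.
At equivalence all the acid is converted to C6H5O-; total volume = 0.02489 + 0.03782 = 0.06271 L, so [C6H5O-] = 0.006713/0.06271 = 0.1070 M.
Kb = Kw/Ka = 1.0e-14 / 1.0 x 10^-10 = 0.000100.
[OH^-] = sqrt(Kb x [C6H5O-]) = sqrt(0.000100 x 0.1070) = 0.00327 M.
pOH = 2.49, so pH = 14.00 - 2.49 = 11.51.

11.51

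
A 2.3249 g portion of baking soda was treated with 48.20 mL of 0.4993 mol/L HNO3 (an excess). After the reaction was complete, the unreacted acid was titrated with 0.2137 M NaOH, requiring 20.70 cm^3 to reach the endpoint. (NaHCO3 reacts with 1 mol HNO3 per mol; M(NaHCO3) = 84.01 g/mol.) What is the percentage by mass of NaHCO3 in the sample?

71.0%

Total n(HNO3) added = 0.4993 x 0.04820 = 0.02407 mol.
n(NaOH) used = 0.2137 x 0.02070 = 0.004424 mol, which equals the excess n(HNO3).
So n(HNO3) consumed by the sample = 0.02407 - 0.004424 = 0.01964 mol.
n(NaHCO3) = 0.01964 / 1 = 0.01964 mol.
mass NaHCO3 = 0.01964 x 84.01 = 1.650 g, so %NaHCO3 = 1.650/2.3249 x 100 = 71.0%.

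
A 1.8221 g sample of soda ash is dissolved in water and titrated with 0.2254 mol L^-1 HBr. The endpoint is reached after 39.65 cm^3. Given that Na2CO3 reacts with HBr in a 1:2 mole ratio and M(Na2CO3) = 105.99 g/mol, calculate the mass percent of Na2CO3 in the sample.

n(HBr) = 0.2254 x 0.03965 = 0.008937 mol.
n(Na2CO3) = 0.008937 / 2 = 0.004469 mol.
mass of Na2CO3 = 0.004469 x 105.99 = 0.4736 g.
% purity = 0.4736 / 1.8221 x 100 = 26.0%.

26.0%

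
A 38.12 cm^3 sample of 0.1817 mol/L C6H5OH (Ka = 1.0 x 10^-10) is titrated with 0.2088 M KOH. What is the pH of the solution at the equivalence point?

n(C6H5OH) = 0.1817 x 0.03812 = 0.006926 mol; V(KOH) at equivalence = 0.006926/0.2088 = 0.03317 L.
At equivalence all the acid is converted to C6H5O-; total volume = 0.03812 + 0.03317 = 0.07129 L, so [C6H5O-] = 0.006926/0.07129 = 0.09715 M.
Kb = Kw/Ka = 1.0e-14 / 1.0 x 10^-10 = 0.000100.
[OH^-] = sqrt(Kb x [C6H5O-]) = sqrt(0.000100 x 0.09715) = 0.00312 M.
pOH = 2.51, so pH = 14.00 - 2.51 = 11.49.

11.49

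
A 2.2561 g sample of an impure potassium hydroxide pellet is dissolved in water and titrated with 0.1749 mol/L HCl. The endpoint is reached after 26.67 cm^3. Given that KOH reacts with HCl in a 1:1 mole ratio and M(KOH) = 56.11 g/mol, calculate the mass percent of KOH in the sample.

11.6%

n(HCl) = 0.1749 x 0.02667 = 0.004665 mol.
n(KOH) = 0.004665 / 1 = 0.004665 mol.
mass of KOH = 0.004665 x 56.11 = 0.2617 g.
% purity = 0.2617 / 2.2561 x 100 = 11.6%.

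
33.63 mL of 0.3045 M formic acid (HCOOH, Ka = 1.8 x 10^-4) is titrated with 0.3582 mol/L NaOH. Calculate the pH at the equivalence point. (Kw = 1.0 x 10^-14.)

8.48

n(HCOOH) = 0.3045 x 0.03363 = 0.01024 mol; V(NaOH) at equivalence = 0.01024/0.3582 = 0.02859 L.
At equivalence all the acid is converted to HCOO-; total volume = 0.03363 + 0.02859 = 0.06222 L, so [HCOO-] = 0.01024/0.06222 = 0.1646 M.
Kb = Kw/Ka = 1.0e-14 / 1.8 x 10^-4 = 5.56e-11.
[OH^-] = sqrt(Kb x [HCOO-]) = sqrt(5.56e-11 x 0.1646) = 3.02e-6 M.
pOH = 5.52, so pH = 14.00 - 5.52 = 8.48.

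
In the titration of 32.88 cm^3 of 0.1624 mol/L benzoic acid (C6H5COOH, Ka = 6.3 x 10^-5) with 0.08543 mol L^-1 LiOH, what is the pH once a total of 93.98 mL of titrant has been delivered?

12.33

n(acid) = 0.1624 x 0.03288 = 0.005340 mol; n(LiOH) added = 0.08543 x 0.09398 = 0.008029 mol.
Base is in excess by 0.008029 - 0.005340 = 0.002689 mol in a total volume of 0.1269 L.
[OH^-] = 0.002689/0.1269 = 0.02120 M, so pOH = 1.67 and pH = 14.00 - 1.67 = 12.33.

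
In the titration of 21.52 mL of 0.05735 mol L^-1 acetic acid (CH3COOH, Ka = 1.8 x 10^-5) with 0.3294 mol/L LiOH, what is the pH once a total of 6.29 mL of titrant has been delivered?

12.48

n(acid) = 0.05735 x 0.02152 = 0.001234 mol; n(LiOH) added = 0.3294 x 0.006290 = 0.002072 mol.
Base is in excess by 0.002072 - 0.001234 = 0.0008378 mol in a total volume of 0.02781 L.
[OH^-] = 0.0008378/0.02781 = 0.03012 M, so pOH = 1.52 and pH = 14.00 - 1.52 = 12.48.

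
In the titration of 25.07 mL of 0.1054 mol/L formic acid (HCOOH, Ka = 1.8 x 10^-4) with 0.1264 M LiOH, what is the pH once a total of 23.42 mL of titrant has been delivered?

n(acid) = 0.1054 x 0.02507 = 0.002642 mol; n(LiOH) added = 0.1264 x 0.02342 = 0.002960 mol.
Base is in excess by 0.002960 - 0.002642 = 0.0003179 mol in a total volume of 0.04849 L.
[OH^-] = 0.0003179/0.04849 = 0.006556 M, so pOH = 2.18 and pH = 14.00 - 2.18 = 11.82.

11.82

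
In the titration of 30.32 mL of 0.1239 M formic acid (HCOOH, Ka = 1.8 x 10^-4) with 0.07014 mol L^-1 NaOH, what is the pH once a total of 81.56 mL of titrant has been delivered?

n(acid) = 0.1239 x 0.03032 = 0.003757 mol; n(NaOH) added = 0.07014 x 0.08156 = 0.005721 mol.
Base is in excess by 0.005721 - 0.003757 = 0.001964 mol in a total volume of 0.1119 L.
[OH^-] = 0.001964/0.1119 = 0.01755 M, so pOH = 1.76 and pH = 14.00 - 1.76 = 12.24.

12.24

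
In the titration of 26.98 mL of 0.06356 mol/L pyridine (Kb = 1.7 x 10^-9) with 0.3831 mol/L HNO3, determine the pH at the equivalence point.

3.25

n(C5H5N) = 0.06356 x 0.02698 = 0.001715 mol; V(HNO3) at equivalence = 0.001715/0.3831 = 0.004476 L.
At equivalence the base is fully converted to C5H5NH+; total volume = 0.03146 L, so [C5H5NH+] = 0.001715/0.03146 = 0.05452 M.
Ka(C5H5NH+) = Kw/Kb = 1.0e-14 / 1.7 x 10^-9 = 5.88e-6.
[H^+] = sqrt(Ka x [C5H5NH+]) = sqrt(5.88e-6 x 0.05452) = 0.000566 M.
pH = -log(0.000566) = 3.25.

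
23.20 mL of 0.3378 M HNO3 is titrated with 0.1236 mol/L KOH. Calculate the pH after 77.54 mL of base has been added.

n(acid) = 0.3378 x 0.02320 = 0.007837 mol; n(KOH) added = 0.1236 x 0.07754 = 0.009584 mol.
Base is in excess by 0.009584 - 0.007837 = 0.001747 mol in a total volume of 0.1007 L.
[OH^-] = 0.001747/0.1007 = 0.01734 M, so pOH = 1.76 and pH = 14.00 - 1.76 = 12.24.

12.24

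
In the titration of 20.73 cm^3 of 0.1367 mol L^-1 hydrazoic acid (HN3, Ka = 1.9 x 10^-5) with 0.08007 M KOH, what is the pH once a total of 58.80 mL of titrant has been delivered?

12.37

n(acid) = 0.1367 x 0.02073 = 0.002834 mol; n(KOH) added = 0.08007 x 0.05880 = 0.004708 mol.
Base is in excess by 0.004708 - 0.002834 = 0.001874 mol in a total volume of 0.07953 L.
[OH^-] = 0.001874/0.07953 = 0.02357 M, so pOH = 1.63 and pH = 14.00 - 1.63 = 12.37.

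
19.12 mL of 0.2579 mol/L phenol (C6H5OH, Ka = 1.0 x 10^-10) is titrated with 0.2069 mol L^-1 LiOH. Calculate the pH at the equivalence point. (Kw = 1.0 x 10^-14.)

n(C6H5OH) = 0.2579 x 0.01912 = 0.004931 mol; V(LiOH) at equivalence = 0.004931/0.2069 = 0.02383 L.
At equivalence all the acid is converted to C6H5O-; total volume = 0.01912 + 0.02383 = 0.04295 L, so [C6H5O-] = 0.004931/0.04295 = 0.1148 M.
Kb = Kw/Ka = 1.0e-14 / 1.0 x 10^-10 = 0.000100.
[OH^-] = sqrt(Kb x [C6H5O-]) = sqrt(0.000100 x 0.1148) = 0.00339 M.
pOH = 2.47, so pH = 14.00 - 2.47 = 11.53.

11.53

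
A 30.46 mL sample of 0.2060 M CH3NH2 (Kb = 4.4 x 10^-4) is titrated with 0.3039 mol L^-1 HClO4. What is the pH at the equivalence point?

n(CH3NH2) = 0.2060 x 0.03046 = 0.006275 mol; V(HClO4) at equivalence = 0.006275/0.3039 = 0.02065 L.
At equivalence the base is fully converted to CH3NH3+; total volume = 0.05111 L, so [CH3NH3+] = 0.006275/0.05111 = 0.1228 M.
Ka(CH3NH3+) = Kw/Kb = 1.0e-14 / 4.4 x 10^-4 = 2.27e-11.
[H^+] = sqrt(Ka x [CH3NH3+]) = sqrt(2.27e-11 x 0.1228) = 1.67e-6 M.
pH = -log(1.67e-6) = 5.78.

5.78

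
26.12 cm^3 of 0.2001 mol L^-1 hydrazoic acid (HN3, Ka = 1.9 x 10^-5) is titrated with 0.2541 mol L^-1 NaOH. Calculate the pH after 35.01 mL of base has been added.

n(acid) = 0.2001 x 0.02612 = 0.005227 mol; n(NaOH) added = 0.2541 x 0.03501 = 0.008896 mol.
Base is in excess by 0.008896 - 0.005227 = 0.003669 mol in a total volume of 0.06113 L.
[OH^-] = 0.003669/0.06113 = 0.06003 M, so pOH = 1.22 and pH = 14.00 - 1.22 = 12.78.

12.78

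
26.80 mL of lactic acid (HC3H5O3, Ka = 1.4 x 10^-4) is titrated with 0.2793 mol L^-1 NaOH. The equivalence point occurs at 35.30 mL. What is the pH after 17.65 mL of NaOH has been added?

17.65 mL is exactly half the equivalence volume (35.30/2), i.e. the half-equivalence point.
There, n(HA) = n(A^-), so pH = pKa = -log(1.4 x 10^-4) = 3.85.

3.85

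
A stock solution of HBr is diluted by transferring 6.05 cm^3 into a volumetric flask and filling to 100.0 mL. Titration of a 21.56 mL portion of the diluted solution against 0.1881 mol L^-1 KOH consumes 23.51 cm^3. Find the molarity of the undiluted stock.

3.39 M

n(KOH) = 0.1881 x 0.02351 = 0.004422 mol.
n(HBr) in the aliquot = 0.004422 mol.
[diluted HBr] = 0.004422 / 0.02156 = 0.2051 M.
Dilution factor = 100.0/6.050 = 16.53, so [stock] = 0.2051 x 16.53 = 3.39 M.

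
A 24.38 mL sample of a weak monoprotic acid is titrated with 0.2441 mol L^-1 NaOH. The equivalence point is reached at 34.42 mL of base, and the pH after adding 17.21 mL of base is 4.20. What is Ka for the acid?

17.21 mL is half of the equivalence volume, so this is the half-equivalence point where [HA] = [A^-].
At half-equivalence pH = pKa, so pKa = 4.20.
Ka = 10^(-4.20) = 6.3 x 10^-5.

6.3 x 10^-5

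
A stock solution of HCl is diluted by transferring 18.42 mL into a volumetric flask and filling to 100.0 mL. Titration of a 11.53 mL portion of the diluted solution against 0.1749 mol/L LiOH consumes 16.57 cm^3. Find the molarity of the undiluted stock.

n(LiOH) = 0.1749 x 0.01657 = 0.002898 mol.
n(HCl) in the aliquot = 0.002898 mol.
[diluted HCl] = 0.002898 / 0.01153 = 0.2514 M.
Dilution factor = 100.0/18.42 = 5.429, so [stock] = 0.2514 x 5.429 = 1.36 M.

1.36 M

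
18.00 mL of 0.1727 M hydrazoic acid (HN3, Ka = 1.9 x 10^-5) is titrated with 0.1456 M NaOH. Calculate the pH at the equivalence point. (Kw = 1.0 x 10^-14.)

8.81

n(HN3) = 0.1727 x 0.01800 = 0.003109 mol; V(NaOH) at equivalence = 0.003109/0.1456 = 0.02135 L.
At equivalence all the acid is converted to N3-; total volume = 0.01800 + 0.02135 = 0.03935 L, so [N3-] = 0.003109/0.03935 = 0.07900 M.
Kb = Kw/Ka = 1.0e-14 / 1.9 x 10^-5 = 5.26e-10.
[OH^-] = sqrt(Kb x [N3-]) = sqrt(5.26e-10 x 0.07900) = 6.45e-6 M.
pOH = 5.19, so pH = 14.00 - 5.19 = 8.81.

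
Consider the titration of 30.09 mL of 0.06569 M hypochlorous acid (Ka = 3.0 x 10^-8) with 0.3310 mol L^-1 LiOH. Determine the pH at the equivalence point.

n(HClO) = 0.06569 x 0.03009 = 0.001977 mol; V(LiOH) at equivalence = 0.001977/0.3310 = 0.005972 L.
At equivalence all the acid is converted to ClO-; total volume = 0.03009 + 0.005972 = 0.03606 L, so [ClO-] = 0.001977/0.03606 = 0.05481 M.
Kb = Kw/Ka = 1.0e-14 / 3.0 x 10^-8 = 3.33e-7.
[OH^-] = sqrt(Kb x [ClO-]) = sqrt(3.33e-7 x 0.05481) = 0.000135 M.
pOH = 3.87, so pH = 14.00 - 3.87 = 10.13.

10.13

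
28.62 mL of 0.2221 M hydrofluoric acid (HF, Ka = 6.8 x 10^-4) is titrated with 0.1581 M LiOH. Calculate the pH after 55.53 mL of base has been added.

12.46

n(acid) = 0.2221 x 0.02862 = 0.006357 mol; n(LiOH) added = 0.1581 x 0.05553 = 0.008779 mol.
Base is in excess by 0.008779 - 0.006357 = 0.002423 mol in a total volume of 0.08415 L.
[OH^-] = 0.002423/0.08415 = 0.02879 M, so pOH = 1.54 and pH = 14.00 - 1.54 = 12.46.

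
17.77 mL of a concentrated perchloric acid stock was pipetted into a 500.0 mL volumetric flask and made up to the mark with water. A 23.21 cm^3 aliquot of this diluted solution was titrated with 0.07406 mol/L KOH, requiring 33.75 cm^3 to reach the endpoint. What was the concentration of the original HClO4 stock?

3.03 M

n(KOH) = 0.07406 x 0.03375 = 0.002500 mol.
n(HClO4) in the aliquot = 0.002500 mol.
[diluted HClO4] = 0.002500 / 0.02321 = 0.1077 M.
Dilution factor = 500.0/17.77 = 28.14, so [stock] = 0.1077 x 28.14 = 3.03 M.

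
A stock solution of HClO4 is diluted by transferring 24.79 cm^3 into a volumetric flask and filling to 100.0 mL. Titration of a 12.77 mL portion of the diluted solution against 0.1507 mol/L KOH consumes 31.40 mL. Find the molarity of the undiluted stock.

n(KOH) = 0.1507 x 0.03140 = 0.004732 mol.
n(HClO4) in the aliquot = 0.004732 mol.
[diluted HClO4] = 0.004732 / 0.01277 = 0.3706 M.
Dilution factor = 100.0/24.79 = 4.034, so [stock] = 0.3706 x 4.034 = 1.49 M.

1.49 M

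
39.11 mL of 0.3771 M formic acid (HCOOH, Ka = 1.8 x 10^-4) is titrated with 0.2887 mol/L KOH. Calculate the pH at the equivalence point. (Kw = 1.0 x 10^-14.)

8.48

n(HCOOH) = 0.3771 x 0.03911 = 0.01475 mol; V(KOH) at equivalence = 0.01475/0.2887 = 0.05109 L.
At equivalence all the acid is converted to HCOO-; total volume = 0.03911 + 0.05109 = 0.09020 L, so [HCOO-] = 0.01475/0.09020 = 0.1635 M.
Kb = Kw/Ka = 1.0e-14 / 1.8 x 10^-4 = 5.56e-11.
[OH^-] = sqrt(Kb x [HCOO-]) = sqrt(5.56e-11 x 0.1635) = 3.01e-6 M.
pOH = 5.52, so pH = 14.00 - 5.52 = 8.48.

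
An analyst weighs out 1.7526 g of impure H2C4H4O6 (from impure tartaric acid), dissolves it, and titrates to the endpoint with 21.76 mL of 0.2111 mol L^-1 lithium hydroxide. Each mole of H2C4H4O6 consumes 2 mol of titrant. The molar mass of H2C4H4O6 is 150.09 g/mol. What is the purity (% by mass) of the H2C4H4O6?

19.7%

n(LiOH) = 0.2111 x 0.02176 = 0.004594 mol.
n(H2C4H4O6) = 0.004594 / 2 = 0.002297 mol.
mass of H2C4H4O6 = 0.002297 x 150.09 = 0.3447 g.
% purity = 0.3447 / 1.7526 x 100 = 19.7%.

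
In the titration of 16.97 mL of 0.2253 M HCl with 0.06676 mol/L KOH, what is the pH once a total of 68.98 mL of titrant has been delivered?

n(acid) = 0.2253 x 0.01697 = 0.003823 mol; n(KOH) added = 0.06676 x 0.06898 = 0.004605 mol.
Base is in excess by 0.004605 - 0.003823 = 0.0007818 mol in a total volume of 0.08595 L.
[OH^-] = 0.0007818/0.08595 = 0.009096 M, so pOH = 2.04 and pH = 14.00 - 2.04 = 11.96.

11.96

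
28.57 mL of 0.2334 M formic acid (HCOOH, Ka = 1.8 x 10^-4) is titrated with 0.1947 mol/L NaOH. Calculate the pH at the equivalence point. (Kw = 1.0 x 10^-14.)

n(HCOOH) = 0.2334 x 0.02857 = 0.006668 mol; V(NaOH) at equivalence = 0.006668/0.1947 = 0.03425 L.
At equivalence all the acid is converted to HCOO-; total volume = 0.02857 + 0.03425 = 0.06282 L, so [HCOO-] = 0.006668/0.06282 = 0.1062 M.
Kb = Kw/Ka = 1.0e-14 / 1.8 x 10^-4 = 5.56e-11.
[OH^-] = sqrt(Kb x [HCOO-]) = sqrt(5.56e-11 x 0.1062) = 2.43e-6 M.
pOH = 5.61, so pH = 14.00 - 5.61 = 8.39.

8.39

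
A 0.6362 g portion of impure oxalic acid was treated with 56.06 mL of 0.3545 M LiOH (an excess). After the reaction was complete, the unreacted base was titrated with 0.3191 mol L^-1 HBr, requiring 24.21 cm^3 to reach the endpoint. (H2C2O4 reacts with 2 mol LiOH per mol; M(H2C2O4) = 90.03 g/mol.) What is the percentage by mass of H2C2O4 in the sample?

Total n(LiOH) added = 0.3545 x 0.05606 = 0.01987 mol.
n(HBr) used = 0.3191 x 0.02421 = 0.007725 mol, which equals the excess n(LiOH).
So n(LiOH) consumed by the sample = 0.01987 - 0.007725 = 0.01215 mol.
n(H2C2O4) = 0.01215 / 2 = 0.006074 mol.
mass H2C2O4 = 0.006074 x 90.03 = 0.5468 g, so %H2C2O4 = 0.5468/0.6362 x 100 = 86.0%.

86.0%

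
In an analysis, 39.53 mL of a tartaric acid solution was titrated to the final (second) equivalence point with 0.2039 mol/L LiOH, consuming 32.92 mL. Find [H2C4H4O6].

0.0849 M

n(LiOH) = 0.2039 x 0.03292 = 0.006712 mol.
At the final (second) equivalence point, 2 mol OH^- react per mol H2C4H4O6, so n(H2C4H4O6) = 0.006712 / 2 = 0.003356 mol.
[H2C4H4O6] = 0.003356 / 0.03953 L = 0.0849 M.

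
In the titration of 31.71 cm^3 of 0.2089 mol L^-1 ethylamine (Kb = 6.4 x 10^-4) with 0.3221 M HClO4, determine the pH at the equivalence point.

n(C2H5NH2) = 0.2089 x 0.03171 = 0.006624 mol; V(HClO4) at equivalence = 0.006624/0.3221 = 0.02057 L.
At equivalence the base is fully converted to C2H5NH3+; total volume = 0.05228 L, so [C2H5NH3+] = 0.006624/0.05228 = 0.1267 M.
Ka(C2H5NH3+) = Kw/Kb = 1.0e-14 / 6.4 x 10^-4 = 1.56e-11.
[H^+] = sqrt(Ka x [C2H5NH3+]) = sqrt(1.56e-11 x 0.1267) = 1.41e-6 M.
pH = -log(1.41e-6) = 5.85.

5.85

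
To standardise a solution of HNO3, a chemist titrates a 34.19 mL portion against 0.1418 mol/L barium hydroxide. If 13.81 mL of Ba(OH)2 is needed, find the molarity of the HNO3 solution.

0.115 M

n(Ba(OH)2) delivered = 0.1418 x 0.01381 = 0.001958 mol.
The reaction is 2 HNO3 + 1 Ba(OH)2, so n(HNO3) = 0.001958 x 2/1 = 0.003917 mol.
[HNO3] = 0.003917 mol / 0.03419 L = 0.115 M.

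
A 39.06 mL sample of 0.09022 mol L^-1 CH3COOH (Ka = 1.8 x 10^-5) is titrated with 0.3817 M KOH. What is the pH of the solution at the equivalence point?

n(CH3COOH) = 0.09022 x 0.03906 = 0.003524 mol; V(KOH) at equivalence = 0.003524/0.3817 = 0.009232 L.
At equivalence all the acid is converted to CH3COO-; total volume = 0.03906 + 0.009232 = 0.04829 L, so [CH3COO-] = 0.003524/0.04829 = 0.07297 M.
Kb = Kw/Ka = 1.0e-14 / 1.8 x 10^-5 = 5.56e-10.
[OH^-] = sqrt(Kb x [CH3COO-]) = sqrt(5.56e-10 x 0.07297) = 6.37e-6 M.
pOH = 5.20, so pH = 14.00 - 5.20 = 8.80.

8.80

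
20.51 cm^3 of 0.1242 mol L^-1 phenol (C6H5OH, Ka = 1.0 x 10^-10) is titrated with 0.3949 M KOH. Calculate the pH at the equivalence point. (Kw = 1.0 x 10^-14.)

11.49

n(C6H5OH) = 0.1242 x 0.02051 = 0.002547 mol; V(KOH) at equivalence = 0.002547/0.3949 = 0.006451 L.
At equivalence all the acid is converted to C6H5O-; total volume = 0.02051 + 0.006451 = 0.02696 L, so [C6H5O-] = 0.002547/0.02696 = 0.09448 M.
Kb = Kw/Ka = 1.0e-14 / 1.0 x 10^-10 = 0.000100.
[OH^-] = sqrt(Kb x [C6H5O-]) = sqrt(0.000100 x 0.09448) = 0.00307 M.
pOH = 2.51, so pH = 14.00 - 2.51 = 11.49.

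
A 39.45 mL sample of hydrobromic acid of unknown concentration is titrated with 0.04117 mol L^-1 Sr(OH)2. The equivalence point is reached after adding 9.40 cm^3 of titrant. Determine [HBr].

n(Sr(OH)2) delivered = 0.04117 x 0.009400 = 0.0003870 mol.
The reaction is 2 HBr + 1 Sr(OH)2, so n(HBr) = 0.0003870 x 2/1 = 0.0007740 mol.
[HBr] = 0.0007740 mol / 0.03945 L = 0.0196 M.

0.0196 M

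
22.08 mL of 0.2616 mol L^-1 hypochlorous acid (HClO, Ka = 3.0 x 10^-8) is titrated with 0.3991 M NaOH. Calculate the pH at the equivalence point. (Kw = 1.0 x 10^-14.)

n(HClO) = 0.2616 x 0.02208 = 0.005776 mol; V(NaOH) at equivalence = 0.005776/0.3991 = 0.01447 L.
At equivalence all the acid is converted to ClO-; total volume = 0.02208 + 0.01447 = 0.03655 L, so [ClO-] = 0.005776/0.03655 = 0.1580 M.
Kb = Kw/Ka = 1.0e-14 / 3.0 x 10^-8 = 3.33e-7.
[OH^-] = sqrt(Kb x [ClO-]) = sqrt(3.33e-7 x 0.1580) = 0.000230 M.
pOH = 3.64, so pH = 14.00 - 3.64 = 10.36.

10.36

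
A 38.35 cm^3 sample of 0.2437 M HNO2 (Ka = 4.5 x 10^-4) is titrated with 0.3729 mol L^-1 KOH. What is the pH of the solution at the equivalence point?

n(HNO2) = 0.2437 x 0.03835 = 0.009346 mol; V(KOH) at equivalence = 0.009346/0.3729 = 0.02506 L.
At equivalence all the acid is converted to NO2-; total volume = 0.03835 + 0.02506 = 0.06341 L, so [NO2-] = 0.009346/0.06341 = 0.1474 M.
Kb = Kw/Ka = 1.0e-14 / 4.5 x 10^-4 = 2.22e-11.
[OH^-] = sqrt(Kb x [NO2-]) = sqrt(2.22e-11 x 0.1474) = 1.81e-6 M.
pOH = 5.74, so pH = 14.00 - 5.74 = 8.26.

8.26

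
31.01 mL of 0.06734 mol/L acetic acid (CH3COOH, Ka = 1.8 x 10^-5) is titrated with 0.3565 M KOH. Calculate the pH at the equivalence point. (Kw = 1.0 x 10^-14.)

8.75

n(CH3COOH) = 0.06734 x 0.03101 = 0.002088 mol; V(KOH) at equivalence = 0.002088/0.3565 = 0.005858 L.
At equivalence all the acid is converted to CH3COO-; total volume = 0.03101 + 0.005858 = 0.03687 L, so [CH3COO-] = 0.002088/0.03687 = 0.05664 M.
Kb = Kw/Ka = 1.0e-14 / 1.8 x 10^-5 = 5.56e-10.
[OH^-] = sqrt(Kb x [CH3COO-]) = sqrt(5.56e-10 x 0.05664) = 5.61e-6 M.
pOH = 5.25, so pH = 14.00 - 5.25 = 8.75.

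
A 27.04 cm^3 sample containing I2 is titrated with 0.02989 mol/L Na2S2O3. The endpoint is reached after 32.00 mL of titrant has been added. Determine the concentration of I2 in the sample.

n(Na2S2O3) = 0.02989 x 0.03200 = 0.0009565 mol.
From the balanced equation, 2 mol Na2S2O3 reacts with 1 mol I2, so n(I2) = 0.0009565 x 1/2 = 0.0004782 mol.
[I2] = 0.0004782 / 0.02704 L = 0.0177 M.

0.0177 M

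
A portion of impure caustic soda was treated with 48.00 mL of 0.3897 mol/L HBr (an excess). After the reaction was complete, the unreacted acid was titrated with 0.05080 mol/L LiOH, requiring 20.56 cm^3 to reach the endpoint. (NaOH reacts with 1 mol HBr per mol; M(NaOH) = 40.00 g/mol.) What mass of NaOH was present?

0.706 g

Total n(HBr) added = 0.3897 x 0.04800 = 0.01871 mol.
n(LiOH) used = 0.05080 x 0.02056 = 0.001044 mol, which equals the excess n(HBr).
So n(HBr) consumed by the sample = 0.01871 - 0.001044 = 0.01766 mol.
n(NaOH) = 0.01766 / 1 = 0.01766 mol.
mass = 0.01766 mol x 40.00 g/mol = 0.706 g.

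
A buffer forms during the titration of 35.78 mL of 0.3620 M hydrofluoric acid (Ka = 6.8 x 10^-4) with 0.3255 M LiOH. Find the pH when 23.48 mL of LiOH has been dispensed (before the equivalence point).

3.33

Initial n(HF) = 0.3620 x 0.03578 = 0.01295 mol.
n(LiOH) added = 0.3255 x 0.02348 = 0.007643 mol, converting that many moles of HF to F-.
Remaining n(HF) = 0.005310 mol; n(F-) = 0.007643 mol.
By Henderson-Hasselbalch, pH = pKa + log([A^-]/[HA]) = 3.17 + log(0.007643/0.005310) = 3.17 + (+0.16) = 3.33.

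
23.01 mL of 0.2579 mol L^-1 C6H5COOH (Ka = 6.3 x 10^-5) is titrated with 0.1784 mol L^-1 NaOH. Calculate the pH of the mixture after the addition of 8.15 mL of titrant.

3.71

Initial n(C6H5COOH) = 0.2579 x 0.02301 = 0.005934 mol.
n(NaOH) added = 0.1784 x 0.008150 = 0.001454 mol, converting that many moles of C6H5COOH to C6H5COO-.
Remaining n(C6H5COOH) = 0.004480 mol; n(C6H5COO-) = 0.001454 mol.
By Henderson-Hasselbalch, pH = pKa + log([A^-]/[HA]) = 4.20 + log(0.001454/0.004480) = 4.20 + (-0.49) = 3.71.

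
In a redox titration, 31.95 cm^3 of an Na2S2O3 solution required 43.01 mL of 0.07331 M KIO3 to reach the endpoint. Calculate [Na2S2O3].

n(KIO3) = 0.07331 x 0.04301 = 0.003153 mol.
From the balanced equation, 1 mol KIO3 reacts with 6 mol Na2S2O3, so n(Na2S2O3) = 0.003153 x 6/1 = 0.01892 mol.
[Na2S2O3] = 0.01892 / 0.03195 L = 0.592 M.

0.592 M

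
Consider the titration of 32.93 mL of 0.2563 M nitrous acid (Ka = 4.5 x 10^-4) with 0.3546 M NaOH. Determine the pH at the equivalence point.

8.26

n(HNO2) = 0.2563 x 0.03293 = 0.008440 mol; V(NaOH) at equivalence = 0.008440/0.3546 = 0.02380 L.
At equivalence all the acid is converted to NO2-; total volume = 0.03293 + 0.02380 = 0.05673 L, so [NO2-] = 0.008440/0.05673 = 0.1488 M.
Kb = Kw/Ka = 1.0e-14 / 4.5 x 10^-4 = 2.22e-11.
[OH^-] = sqrt(Kb x [NO2-]) = sqrt(2.22e-11 x 0.1488) = 1.82e-6 M.
pOH = 5.74, so pH = 14.00 - 5.74 = 8.26.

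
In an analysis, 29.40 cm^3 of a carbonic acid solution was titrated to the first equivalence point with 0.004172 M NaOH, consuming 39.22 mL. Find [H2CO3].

0.00557 M

n(NaOH) = 0.004172 x 0.03922 = 0.0001636 mol.
At the first equivalence point, 1 mol OH^- react per mol H2CO3, so n(H2CO3) = 0.0001636 / 1 = 0.0001636 mol.
[H2CO3] = 0.0001636 / 0.02940 L = 0.00557 M.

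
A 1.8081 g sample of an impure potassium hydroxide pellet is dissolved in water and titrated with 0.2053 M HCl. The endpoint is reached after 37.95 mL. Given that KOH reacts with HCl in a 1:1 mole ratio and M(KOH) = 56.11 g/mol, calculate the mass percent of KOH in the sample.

n(HCl) = 0.2053 x 0.03795 = 0.007791 mol.
n(KOH) = 0.007791 / 1 = 0.007791 mol.
mass of KOH = 0.007791 x 56.11 = 0.4372 g.
% purity = 0.4372 / 1.8081 x 100 = 24.2%.

24.2%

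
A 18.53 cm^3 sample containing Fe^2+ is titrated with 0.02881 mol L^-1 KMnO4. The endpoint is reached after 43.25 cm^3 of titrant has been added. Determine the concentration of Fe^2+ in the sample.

0.336 M

n(KMnO4) = 0.02881 x 0.04325 = 0.001246 mol.
From the balanced equation, 1 mol KMnO4 reacts with 5 mol Fe^2+, so n(Fe^2+) = 0.001246 x 5/1 = 0.006230 mol.
[Fe^2+] = 0.006230 / 0.01853 L = 0.336 M.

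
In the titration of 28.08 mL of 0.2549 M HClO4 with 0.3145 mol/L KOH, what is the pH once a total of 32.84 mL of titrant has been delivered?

12.72

n(acid) = 0.2549 x 0.02808 = 0.007158 mol; n(KOH) added = 0.3145 x 0.03284 = 0.01033 mol.
Base is in excess by 0.01033 - 0.007158 = 0.003171 mol in a total volume of 0.06092 L.
[OH^-] = 0.003171/0.06092 = 0.05205 M, so pOH = 1.28 and pH = 14.00 - 1.28 = 12.72.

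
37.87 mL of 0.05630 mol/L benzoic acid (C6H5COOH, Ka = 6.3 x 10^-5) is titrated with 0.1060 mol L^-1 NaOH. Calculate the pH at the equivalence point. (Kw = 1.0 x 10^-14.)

n(C6H5COOH) = 0.05630 x 0.03787 = 0.002132 mol; V(NaOH) at equivalence = 0.002132/0.1060 = 0.02011 L.
At equivalence all the acid is converted to C6H5COO-; total volume = 0.03787 + 0.02011 = 0.05798 L, so [C6H5COO-] = 0.002132/0.05798 = 0.03677 M.
Kb = Kw/Ka = 1.0e-14 / 6.3 x 10^-5 = 1.59e-10.
[OH^-] = sqrt(Kb x [C6H5COO-]) = sqrt(1.59e-10 x 0.03677) = 2.42e-6 M.
pOH = 5.62, so pH = 14.00 - 5.62 = 8.38.

8.38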